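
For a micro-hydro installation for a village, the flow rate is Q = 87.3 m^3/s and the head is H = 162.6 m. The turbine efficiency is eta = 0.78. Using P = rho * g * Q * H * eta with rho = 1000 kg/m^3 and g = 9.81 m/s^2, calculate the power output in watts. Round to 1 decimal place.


Apply the hydropower formula P = rho * g * Q * H * eta
rho * g = 1000 * 9.81 = 9810.0
P = 9810.0 * 87.3 * 162.6 * 0.78
P = 108617148.0 W

108617148.0


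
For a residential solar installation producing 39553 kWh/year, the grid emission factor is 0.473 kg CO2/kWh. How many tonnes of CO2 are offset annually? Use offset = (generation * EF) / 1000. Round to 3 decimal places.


CO2 offset in kg = generation * emission_factor
CO2 offset = 39553 * 0.473 = 18708.57 kg
Convert to tonnes:
  CO2 offset = 18708.57 / 1000 = 18.709 tonnes

18.709


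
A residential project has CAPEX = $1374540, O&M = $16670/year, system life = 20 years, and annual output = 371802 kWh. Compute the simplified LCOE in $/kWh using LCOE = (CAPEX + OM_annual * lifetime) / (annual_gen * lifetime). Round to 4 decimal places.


Total cost = CAPEX + OM * lifetime = 1374540 + 16670 * 20 = 1374540 + 333400 = 1707940
Total generation = annual * lifetime = 371802 * 20 = 7436040 kWh
LCOE = 1707940 / 7436040
LCOE = 0.2297 $/kWh

0.2297


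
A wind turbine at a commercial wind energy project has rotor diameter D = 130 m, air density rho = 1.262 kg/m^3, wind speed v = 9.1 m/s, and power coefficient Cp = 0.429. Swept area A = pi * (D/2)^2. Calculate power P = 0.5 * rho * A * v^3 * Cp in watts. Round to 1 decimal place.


Step 1 -- Compute swept area:
  A = pi * (D/2)^2 = pi * (130/2)^2 = 13273.23 m^2
Step 2 -- Apply wind power equation:
  P = 0.5 * rho * A * v^3 * Cp
  v^3 = 9.1^3 = 753.571
  P = 0.5 * 1.262 * 13273.23 * 753.571 * 0.429
  P = 2707618.1 W

2707618.1


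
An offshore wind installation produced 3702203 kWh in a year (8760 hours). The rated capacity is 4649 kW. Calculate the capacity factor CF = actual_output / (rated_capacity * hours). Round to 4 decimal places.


Capacity factor = actual output / maximum possible output
Maximum possible = rated * hours = 4649 * 8760 = 40725240 kWh
CF = 3702203 / 40725240
CF = 0.0909

0.0909


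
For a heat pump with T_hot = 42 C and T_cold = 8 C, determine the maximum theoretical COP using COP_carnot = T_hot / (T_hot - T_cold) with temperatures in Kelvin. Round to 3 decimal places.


Convert to Kelvin:
  T_hot = 42 + 273.15 = 315.15 K
  T_cold = 8 + 273.15 = 281.15 K
Apply Carnot COP formula:
  COP = T_hot_K / (T_hot_K - T_cold_K) = 315.15 / 34.0
  COP = 9.269

9.269


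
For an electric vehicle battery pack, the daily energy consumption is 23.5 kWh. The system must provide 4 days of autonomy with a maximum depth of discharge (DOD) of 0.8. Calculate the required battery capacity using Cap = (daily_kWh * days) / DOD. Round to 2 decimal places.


Total energy needed = daily * days = 23.5 * 4 = 94.0 kWh
Account for depth of discharge:
  Cap = total_energy / DOD = 94.0 / 0.8
  Cap = 117.50 kWh

117.50


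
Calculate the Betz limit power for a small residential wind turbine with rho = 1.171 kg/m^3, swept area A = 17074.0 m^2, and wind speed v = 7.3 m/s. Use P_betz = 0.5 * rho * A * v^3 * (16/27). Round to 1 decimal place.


The Betz coefficient Cp_max = 16/27 = 0.5926
v^3 = 7.3^3 = 389.017
P_betz = 0.5 * rho * A * v^3 * Cp_max
P_betz = 0.5 * 1.171 * 17074.0 * 389.017 * 0.5926
P_betz = 2304554.5 W

2304554.5


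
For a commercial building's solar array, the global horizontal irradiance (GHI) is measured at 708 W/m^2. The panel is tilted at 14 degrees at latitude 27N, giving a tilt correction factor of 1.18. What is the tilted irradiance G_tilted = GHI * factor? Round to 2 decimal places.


Identify the given values:
  GHI = 708 W/m^2, tilt correction factor = 1.18
Apply the formula G_tilted = GHI * factor:
  G_tilted = 708 * 1.18
  G_tilted = 835.44 W/m^2

835.44


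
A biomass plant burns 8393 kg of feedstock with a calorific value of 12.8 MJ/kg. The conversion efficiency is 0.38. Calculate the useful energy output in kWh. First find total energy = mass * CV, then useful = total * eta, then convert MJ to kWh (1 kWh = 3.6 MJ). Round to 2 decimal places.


Total energy = mass * CV = 8393 * 12.8 = 107430.4 MJ
Useful energy = total * eta = 107430.4 * 0.38 = 40823.55 MJ
Convert to kWh: 40823.55 / 3.6
Useful energy = 11339.88 kWh

11339.88


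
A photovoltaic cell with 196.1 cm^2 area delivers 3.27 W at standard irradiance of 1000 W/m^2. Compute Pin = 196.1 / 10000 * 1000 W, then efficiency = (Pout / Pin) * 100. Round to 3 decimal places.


First compute the input power:
  Pin = area_cm2 / 10000 * G = 196.1 / 10000 * 1000 = 19.61 W
Then compute efficiency:
  Efficiency = (Pout / Pin) * 100 = (3.27 / 19.61) * 100
  Efficiency = 16.675%

16.675


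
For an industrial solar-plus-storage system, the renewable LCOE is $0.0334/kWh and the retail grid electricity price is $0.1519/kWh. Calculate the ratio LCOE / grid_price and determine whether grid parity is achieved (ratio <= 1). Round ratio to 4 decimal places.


Compare LCOE to grid price:
  LCOE = $0.0334/kWh, Grid price = $0.1519/kWh
  Ratio = LCOE / grid_price = 0.0334 / 0.1519 = 0.2199
  Grid parity achieved (ratio <= 1)? yes

0.2199


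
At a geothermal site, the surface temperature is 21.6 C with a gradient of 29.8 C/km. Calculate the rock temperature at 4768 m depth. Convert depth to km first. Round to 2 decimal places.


Convert depth to km: 4768 / 1000 = 4.768 km
Temperature increase = gradient * depth_km = 29.8 * 4.768 = 142.09 C
Temperature at depth = T_surface + delta_T = 21.6 + 142.09
T = 163.69 C

163.69


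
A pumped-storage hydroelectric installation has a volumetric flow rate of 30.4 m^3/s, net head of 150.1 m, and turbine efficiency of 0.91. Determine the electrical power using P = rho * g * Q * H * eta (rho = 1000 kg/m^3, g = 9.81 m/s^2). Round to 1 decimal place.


Apply the hydropower formula P = rho * g * Q * H * eta
rho * g = 1000 * 9.81 = 9810.0
P = 9810.0 * 30.4 * 150.1 * 0.91
P = 40734714.4 W

40734714.4


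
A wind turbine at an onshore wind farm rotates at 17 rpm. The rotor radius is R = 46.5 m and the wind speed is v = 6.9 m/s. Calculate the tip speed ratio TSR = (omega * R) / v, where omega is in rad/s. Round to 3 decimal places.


Convert rotational speed to rad/s:
  omega = 17 * 2 * pi / 60 = 1.7802 rad/s
Compute tip speed:
  v_tip = omega * R = 1.7802 * 46.5 = 82.781 m/s
Tip speed ratio:
  TSR = v_tip / v_wind = 82.781 / 6.9 = 11.997

11.997


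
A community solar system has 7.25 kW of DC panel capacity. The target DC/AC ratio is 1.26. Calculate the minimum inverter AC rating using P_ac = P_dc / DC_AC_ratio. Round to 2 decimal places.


The inverter AC capacity is determined by the DC/AC ratio.
Given: P_dc = 7.25 kW, DC/AC ratio = 1.26
P_ac = P_dc / ratio = 7.25 / 1.26
P_ac = 5.75 kW

5.75


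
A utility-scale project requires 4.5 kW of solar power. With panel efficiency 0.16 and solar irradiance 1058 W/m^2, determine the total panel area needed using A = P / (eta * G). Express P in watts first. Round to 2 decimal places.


Convert target power to watts: P = 4.5 * 1000 = 4500.0 W
Compute denominator: eta * G = 0.16 * 1058 = 169.28
Required area A = P / (eta * G) = 4500.0 / 169.28
A = 26.58 m^2

26.58


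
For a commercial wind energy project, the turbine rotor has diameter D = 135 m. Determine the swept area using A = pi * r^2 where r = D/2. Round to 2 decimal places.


Compute the rotor radius:
  r = D / 2 = 135 / 2 = 67.5 m
Calculate swept area:
  A = pi * r^2 = pi * 67.5^2
  A = 14313.88 m^2

14313.88


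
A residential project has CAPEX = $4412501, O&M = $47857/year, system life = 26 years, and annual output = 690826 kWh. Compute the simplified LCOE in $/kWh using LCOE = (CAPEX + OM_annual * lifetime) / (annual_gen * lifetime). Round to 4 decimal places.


Total cost = CAPEX + OM * lifetime = 4412501 + 47857 * 26 = 4412501 + 1244282 = 5656783
Total generation = annual * lifetime = 690826 * 26 = 17961476 kWh
LCOE = 5656783 / 17961476
LCOE = 0.3149 $/kWh

0.3149


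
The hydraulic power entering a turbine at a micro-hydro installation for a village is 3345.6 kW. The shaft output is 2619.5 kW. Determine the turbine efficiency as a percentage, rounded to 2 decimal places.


Turbine efficiency = (output power / input power) * 100
eta = (2619.5 / 3345.6) * 100
eta = 78.30%

78.30


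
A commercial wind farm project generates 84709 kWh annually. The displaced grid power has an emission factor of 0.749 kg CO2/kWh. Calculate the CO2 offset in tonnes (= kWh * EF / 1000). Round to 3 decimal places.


CO2 offset in kg = generation * emission_factor
CO2 offset = 84709 * 0.749 = 63447.04 kg
Convert to tonnes:
  CO2 offset = 63447.04 / 1000 = 63.447 tonnes

63.447


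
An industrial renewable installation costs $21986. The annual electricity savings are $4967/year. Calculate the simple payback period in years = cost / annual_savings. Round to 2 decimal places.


Simple payback period = initial cost / annual savings
Payback = 21986 / 4967
Payback = 4.43 years

4.43


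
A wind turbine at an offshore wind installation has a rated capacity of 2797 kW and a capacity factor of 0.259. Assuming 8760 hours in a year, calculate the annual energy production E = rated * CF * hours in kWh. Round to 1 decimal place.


Annual energy = rated_kW * capacity_factor * hours_per_year
Given: P_rated = 2797 kW, CF = 0.259, hours = 8760
E = 2797 * 0.259 * 8760
E = 6345945.5 kWh

6345945.5


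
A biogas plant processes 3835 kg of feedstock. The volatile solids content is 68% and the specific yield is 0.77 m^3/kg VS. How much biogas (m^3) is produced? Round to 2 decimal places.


Compute volatile solids:
  VS = mass * VS_fraction = 3835 * 0.68 = 2607.8 kg
Calculate biogas volume:
  Biogas = VS * specific_yield = 2607.8 * 0.77
  Biogas = 2008.01 m^3

2008.01


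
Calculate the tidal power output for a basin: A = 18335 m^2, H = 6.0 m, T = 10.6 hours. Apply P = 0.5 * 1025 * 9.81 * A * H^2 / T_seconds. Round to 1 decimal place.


Convert period to seconds: T = 10.6 * 3600 = 38160.0 s
H^2 = 6.0^2 = 36.0
P = 0.5 * rho * g * A * H^2 / T
P = 0.5 * 1025 * 9.81 * 18335 * 36.0 / 38160.0
P = 86963.7 W

86963.7


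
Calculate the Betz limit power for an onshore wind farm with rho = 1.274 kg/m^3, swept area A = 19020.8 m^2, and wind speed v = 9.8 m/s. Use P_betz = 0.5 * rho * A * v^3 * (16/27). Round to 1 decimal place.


The Betz coefficient Cp_max = 16/27 = 0.5926
v^3 = 9.8^3 = 941.192
P_betz = 0.5 * rho * A * v^3 * Cp_max
P_betz = 0.5 * 1.274 * 19020.8 * 941.192 * 0.5926
P_betz = 6757758.3 W

6757758.3


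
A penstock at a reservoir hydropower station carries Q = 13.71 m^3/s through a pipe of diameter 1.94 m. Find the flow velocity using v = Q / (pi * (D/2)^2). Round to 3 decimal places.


Compute pipe cross-sectional area:
  A = pi * (D/2)^2 = pi * (1.94/2)^2 = 2.9559 m^2
Calculate velocity:
  v = Q / A = 13.71 / 2.9559
  v = 4.638 m/s

4.638


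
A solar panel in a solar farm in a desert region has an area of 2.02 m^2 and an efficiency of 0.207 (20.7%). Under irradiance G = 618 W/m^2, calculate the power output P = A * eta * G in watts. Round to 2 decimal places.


Use the solar power formula P = A * eta * G.
Given: A = 2.02 m^2, eta = 0.207, G = 618 W/m^2
P = 2.02 * 0.207 * 618
P = 258.41 W

258.41


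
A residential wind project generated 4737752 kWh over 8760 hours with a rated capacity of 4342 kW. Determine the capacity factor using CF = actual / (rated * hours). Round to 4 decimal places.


Capacity factor = actual output / maximum possible output
Maximum possible = rated * hours = 4342 * 8760 = 38035920 kWh
CF = 4737752 / 38035920
CF = 0.1246

0.1246


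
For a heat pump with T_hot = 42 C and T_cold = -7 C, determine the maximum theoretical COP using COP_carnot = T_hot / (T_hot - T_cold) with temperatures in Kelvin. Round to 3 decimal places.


Convert to Kelvin:
  T_hot = 42 + 273.15 = 315.15 K
  T_cold = -7 + 273.15 = 266.15 K
Apply Carnot COP formula:
  COP = T_hot_K / (T_hot_K - T_cold_K) = 315.15 / 49.0
  COP = 6.432

6.432


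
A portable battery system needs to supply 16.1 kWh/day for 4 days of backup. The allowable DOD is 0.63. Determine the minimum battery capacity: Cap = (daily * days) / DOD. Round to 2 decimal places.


Total energy needed = daily * days = 16.1 * 4 = 64.4 kWh
Account for depth of discharge:
  Cap = total_energy / DOD = 64.4 / 0.63
  Cap = 102.22 kWh

102.22


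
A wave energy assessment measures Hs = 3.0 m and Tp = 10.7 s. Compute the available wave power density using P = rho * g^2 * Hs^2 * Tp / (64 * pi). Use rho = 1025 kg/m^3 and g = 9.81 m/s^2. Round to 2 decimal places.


Apply wave power formula:
  g^2 = 9.81^2 = 96.2361
  Hs^2 = 3.0^2 = 9.0
  Numerator = rho * g^2 * Hs^2 * Tp = 1025 * 96.2361 * 9.0 * 10.7 = 9499224.84
  Denominator = 64 * pi = 201.0619
  P = 9499224.84 / 201.0619 = 47245.27 W/m

47245.27


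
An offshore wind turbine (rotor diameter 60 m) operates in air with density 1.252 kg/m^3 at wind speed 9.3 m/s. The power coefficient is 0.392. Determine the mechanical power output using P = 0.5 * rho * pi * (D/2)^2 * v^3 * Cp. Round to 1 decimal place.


Step 1 -- Compute swept area:
  A = pi * (D/2)^2 = pi * (60/2)^2 = 2827.43 m^2
Step 2 -- Apply wind power equation:
  P = 0.5 * rho * A * v^3 * Cp
  v^3 = 9.3^3 = 804.357
  P = 0.5 * 1.252 * 2827.43 * 804.357 * 0.392
  P = 558086.6 W

558086.6


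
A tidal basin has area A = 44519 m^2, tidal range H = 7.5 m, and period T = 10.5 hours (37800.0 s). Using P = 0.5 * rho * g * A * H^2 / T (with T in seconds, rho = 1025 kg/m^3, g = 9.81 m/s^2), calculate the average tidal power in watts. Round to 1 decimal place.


Convert period to seconds: T = 10.5 * 3600 = 37800.0 s
H^2 = 7.5^2 = 56.25
P = 0.5 * rho * g * A * H^2 / T
P = 0.5 * 1025 * 9.81 * 44519 * 56.25 / 37800.0
P = 333072.7 W

333072.7


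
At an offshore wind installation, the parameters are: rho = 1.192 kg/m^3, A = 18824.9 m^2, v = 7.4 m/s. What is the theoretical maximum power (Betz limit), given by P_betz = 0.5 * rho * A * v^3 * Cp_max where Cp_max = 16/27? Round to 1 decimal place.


The Betz coefficient Cp_max = 16/27 = 0.5926
v^3 = 7.4^3 = 405.224
P_betz = 0.5 * rho * A * v^3 * Cp_max
P_betz = 0.5 * 1.192 * 18824.9 * 405.224 * 0.5926
P_betz = 2694203.0 W

2694203.0


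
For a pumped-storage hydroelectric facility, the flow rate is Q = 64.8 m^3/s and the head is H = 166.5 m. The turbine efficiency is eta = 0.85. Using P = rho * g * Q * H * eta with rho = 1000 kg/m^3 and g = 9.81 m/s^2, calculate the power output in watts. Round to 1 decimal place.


Apply the hydropower formula P = rho * g * Q * H * eta
rho * g = 1000 * 9.81 = 9810.0
P = 9810.0 * 64.8 * 166.5 * 0.85
P = 89965744.2 W

89965744.2


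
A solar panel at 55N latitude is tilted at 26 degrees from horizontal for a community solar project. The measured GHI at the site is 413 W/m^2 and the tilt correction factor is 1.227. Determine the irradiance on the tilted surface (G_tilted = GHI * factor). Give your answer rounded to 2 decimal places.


Identify the given values:
  GHI = 413 W/m^2, tilt correction factor = 1.227
Apply the formula G_tilted = GHI * factor:
  G_tilted = 413 * 1.227
  G_tilted = 506.75 W/m^2

506.75


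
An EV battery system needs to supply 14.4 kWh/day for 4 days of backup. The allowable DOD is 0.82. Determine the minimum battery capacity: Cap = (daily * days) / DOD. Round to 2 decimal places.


Total energy needed = daily * days = 14.4 * 4 = 57.6 kWh
Account for depth of discharge:
  Cap = total_energy / DOD = 57.6 / 0.82
  Cap = 70.24 kWh

70.24


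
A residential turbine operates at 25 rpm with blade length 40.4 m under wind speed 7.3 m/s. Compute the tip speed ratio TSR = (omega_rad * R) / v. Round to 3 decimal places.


Convert rotational speed to rad/s:
  omega = 25 * 2 * pi / 60 = 2.618 rad/s
Compute tip speed:
  v_tip = omega * R = 2.618 * 40.4 = 105.767 m/s
Tip speed ratio:
  TSR = v_tip / v_wind = 105.767 / 7.3 = 14.489

14.489


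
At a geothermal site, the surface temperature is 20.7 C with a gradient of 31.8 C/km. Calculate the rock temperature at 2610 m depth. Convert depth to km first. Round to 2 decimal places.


Convert depth to km: 2610 / 1000 = 2.61 km
Temperature increase = gradient * depth_km = 31.8 * 2.61 = 83.0 C
Temperature at depth = T_surface + delta_T = 20.7 + 83.0
T = 103.70 C

103.70


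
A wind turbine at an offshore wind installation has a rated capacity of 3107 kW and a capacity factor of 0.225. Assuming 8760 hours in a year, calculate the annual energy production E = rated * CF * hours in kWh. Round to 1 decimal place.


Annual energy = rated_kW * capacity_factor * hours_per_year
Given: P_rated = 3107 kW, CF = 0.225, hours = 8760
E = 3107 * 0.225 * 8760
E = 6123897.0 kWh

6123897.0


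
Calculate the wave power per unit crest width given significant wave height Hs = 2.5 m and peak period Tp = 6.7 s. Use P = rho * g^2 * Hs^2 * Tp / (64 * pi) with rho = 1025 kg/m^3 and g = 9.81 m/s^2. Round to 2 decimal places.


Apply wave power formula:
  g^2 = 9.81^2 = 96.2361
  Hs^2 = 2.5^2 = 6.25
  Numerator = rho * g^2 * Hs^2 * Tp = 1025 * 96.2361 * 6.25 * 6.7 = 4130633.85
  Denominator = 64 * pi = 201.0619
  P = 4130633.85 / 201.0619 = 20544.09 W/m

20544.09


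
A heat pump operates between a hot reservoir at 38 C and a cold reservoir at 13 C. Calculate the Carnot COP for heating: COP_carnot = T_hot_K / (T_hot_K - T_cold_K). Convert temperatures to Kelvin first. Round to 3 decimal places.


Convert to Kelvin:
  T_hot = 38 + 273.15 = 311.15 K
  T_cold = 13 + 273.15 = 286.15 K
Apply Carnot COP formula:
  COP = T_hot_K / (T_hot_K - T_cold_K) = 311.15 / 25.0
  COP = 12.446

12.446


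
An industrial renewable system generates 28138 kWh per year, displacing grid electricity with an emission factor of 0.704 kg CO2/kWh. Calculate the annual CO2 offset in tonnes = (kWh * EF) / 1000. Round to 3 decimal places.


CO2 offset in kg = generation * emission_factor
CO2 offset = 28138 * 0.704 = 19809.15 kg
Convert to tonnes:
  CO2 offset = 19809.15 / 1000 = 19.809 tonnes

19.809


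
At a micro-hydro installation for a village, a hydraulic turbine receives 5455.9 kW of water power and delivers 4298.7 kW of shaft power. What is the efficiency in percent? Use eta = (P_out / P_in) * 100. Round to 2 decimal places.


Turbine efficiency = (output power / input power) * 100
eta = (4298.7 / 5455.9) * 100
eta = 78.79%

78.79


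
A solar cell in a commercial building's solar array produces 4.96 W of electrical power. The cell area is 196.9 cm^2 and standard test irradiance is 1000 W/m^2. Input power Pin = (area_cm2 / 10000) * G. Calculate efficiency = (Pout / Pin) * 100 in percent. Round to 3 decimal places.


First compute the input power:
  Pin = area_cm2 / 10000 * G = 196.9 / 10000 * 1000 = 19.69 W
Then compute efficiency:
  Efficiency = (Pout / Pin) * 100 = (4.96 / 19.69) * 100
  Efficiency = 25.190%

25.190


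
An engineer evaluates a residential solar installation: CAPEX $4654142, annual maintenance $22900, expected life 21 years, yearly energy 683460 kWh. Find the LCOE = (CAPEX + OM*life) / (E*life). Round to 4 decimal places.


Total cost = CAPEX + OM * lifetime = 4654142 + 22900 * 21 = 4654142 + 480900 = 5135042
Total generation = annual * lifetime = 683460 * 21 = 14352660 kWh
LCOE = 5135042 / 14352660
LCOE = 0.3578 $/kWh

0.3578


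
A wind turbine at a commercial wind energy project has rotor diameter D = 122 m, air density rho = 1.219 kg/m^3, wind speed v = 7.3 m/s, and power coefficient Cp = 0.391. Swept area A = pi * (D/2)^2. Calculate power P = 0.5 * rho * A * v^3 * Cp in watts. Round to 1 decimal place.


Step 1 -- Compute swept area:
  A = pi * (D/2)^2 = pi * (122/2)^2 = 11689.87 m^2
Step 2 -- Apply wind power equation:
  P = 0.5 * rho * A * v^3 * Cp
  v^3 = 7.3^3 = 389.017
  P = 0.5 * 1.219 * 11689.87 * 389.017 * 0.391
  P = 1083748.7 W

1083748.7


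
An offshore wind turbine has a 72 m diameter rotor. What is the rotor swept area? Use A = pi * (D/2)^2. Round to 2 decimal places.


Compute the rotor radius:
  r = D / 2 = 72 / 2 = 36.0 m
Calculate swept area:
  A = pi * r^2 = pi * 36.0^2
  A = 4071.50 m^2

4071.50


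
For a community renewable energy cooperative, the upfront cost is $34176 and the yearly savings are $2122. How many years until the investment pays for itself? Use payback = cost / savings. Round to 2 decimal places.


Simple payback period = initial cost / annual savings
Payback = 34176 / 2122
Payback = 16.11 years

16.11


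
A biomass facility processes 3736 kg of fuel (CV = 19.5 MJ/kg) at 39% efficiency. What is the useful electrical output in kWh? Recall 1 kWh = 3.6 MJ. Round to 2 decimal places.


Total energy = mass * CV = 3736 * 19.5 = 72852.0 MJ
Useful energy = total * eta = 72852.0 * 0.39 = 28412.28 MJ
Convert to kWh: 28412.28 / 3.6
Useful energy = 7892.30 kWh

7892.30


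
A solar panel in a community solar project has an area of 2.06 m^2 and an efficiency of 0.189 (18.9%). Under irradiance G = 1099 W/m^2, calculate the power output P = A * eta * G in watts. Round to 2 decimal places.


Use the solar power formula P = A * eta * G.
Given: A = 2.06 m^2, eta = 0.189, G = 1099 W/m^2
P = 2.06 * 0.189 * 1099
P = 427.88 W

427.88


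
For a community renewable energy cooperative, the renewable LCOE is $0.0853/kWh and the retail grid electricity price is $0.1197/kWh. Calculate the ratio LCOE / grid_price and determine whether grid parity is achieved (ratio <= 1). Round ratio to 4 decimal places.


Compare LCOE to grid price:
  LCOE = $0.0853/kWh, Grid price = $0.1197/kWh
  Ratio = LCOE / grid_price = 0.0853 / 0.1197 = 0.7126
  Grid parity achieved (ratio <= 1)? yes

0.7126


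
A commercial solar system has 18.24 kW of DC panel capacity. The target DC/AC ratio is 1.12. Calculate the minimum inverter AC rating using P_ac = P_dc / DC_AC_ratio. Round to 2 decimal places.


The inverter AC capacity is determined by the DC/AC ratio.
Given: P_dc = 18.24 kW, DC/AC ratio = 1.12
P_ac = P_dc / ratio = 18.24 / 1.12
P_ac = 16.29 kW

16.29


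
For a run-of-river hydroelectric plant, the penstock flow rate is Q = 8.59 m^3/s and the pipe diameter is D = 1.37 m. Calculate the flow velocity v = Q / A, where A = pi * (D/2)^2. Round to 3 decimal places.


Compute pipe cross-sectional area:
  A = pi * (D/2)^2 = pi * (1.37/2)^2 = 1.4741 m^2
Calculate velocity:
  v = Q / A = 8.59 / 1.4741
  v = 5.827 m/s

5.827


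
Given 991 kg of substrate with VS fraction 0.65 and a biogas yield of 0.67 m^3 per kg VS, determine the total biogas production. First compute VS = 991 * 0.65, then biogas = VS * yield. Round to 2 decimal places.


Compute volatile solids:
  VS = mass * VS_fraction = 991 * 0.65 = 644.15 kg
Calculate biogas volume:
  Biogas = VS * specific_yield = 644.15 * 0.67
  Biogas = 431.58 m^3

431.58


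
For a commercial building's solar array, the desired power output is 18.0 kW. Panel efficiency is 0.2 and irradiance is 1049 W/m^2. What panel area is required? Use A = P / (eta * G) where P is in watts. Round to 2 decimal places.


Convert target power to watts: P = 18.0 * 1000 = 18000.0 W
Compute denominator: eta * G = 0.2 * 1049 = 209.8
Required area A = P / (eta * G) = 18000.0 / 209.8
A = 85.80 m^2

85.80


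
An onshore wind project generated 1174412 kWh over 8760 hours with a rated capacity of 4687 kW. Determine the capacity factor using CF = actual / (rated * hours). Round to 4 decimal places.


Capacity factor = actual output / maximum possible output
Maximum possible = rated * hours = 4687 * 8760 = 41058120 kWh
CF = 1174412 / 41058120
CF = 0.0286

0.0286


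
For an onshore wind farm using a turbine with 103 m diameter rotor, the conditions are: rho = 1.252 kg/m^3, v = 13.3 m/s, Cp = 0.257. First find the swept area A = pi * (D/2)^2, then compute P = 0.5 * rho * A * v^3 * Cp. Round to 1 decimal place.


Step 1 -- Compute swept area:
  A = pi * (D/2)^2 = pi * (103/2)^2 = 8332.29 m^2
Step 2 -- Apply wind power equation:
  P = 0.5 * rho * A * v^3 * Cp
  v^3 = 13.3^3 = 2352.637
  P = 0.5 * 1.252 * 8332.29 * 2352.637 * 0.257
  P = 3153746.0 W

3153746.0


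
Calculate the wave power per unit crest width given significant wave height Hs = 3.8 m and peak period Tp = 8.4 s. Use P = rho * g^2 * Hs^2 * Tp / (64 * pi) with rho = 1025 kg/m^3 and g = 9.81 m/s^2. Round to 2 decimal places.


Apply wave power formula:
  g^2 = 9.81^2 = 96.2361
  Hs^2 = 3.8^2 = 14.44
  Numerator = rho * g^2 * Hs^2 * Tp = 1025 * 96.2361 * 14.44 * 8.4 = 11964880.34
  Denominator = 64 * pi = 201.0619
  P = 11964880.34 / 201.0619 = 59508.43 W/m

59508.43


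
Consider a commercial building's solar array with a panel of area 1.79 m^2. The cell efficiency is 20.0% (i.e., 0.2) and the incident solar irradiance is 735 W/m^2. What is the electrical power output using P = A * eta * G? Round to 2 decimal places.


Use the solar power formula P = A * eta * G.
Given: A = 1.79 m^2, eta = 0.2, G = 735 W/m^2
P = 1.79 * 0.2 * 735
P = 263.13 W

263.13


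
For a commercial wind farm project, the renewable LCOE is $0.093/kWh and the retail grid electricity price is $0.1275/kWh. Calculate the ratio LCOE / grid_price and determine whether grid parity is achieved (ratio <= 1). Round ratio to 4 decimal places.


Compare LCOE to grid price:
  LCOE = $0.093/kWh, Grid price = $0.1275/kWh
  Ratio = LCOE / grid_price = 0.093 / 0.1275 = 0.7294
  Grid parity achieved (ratio <= 1)? yes

0.7294


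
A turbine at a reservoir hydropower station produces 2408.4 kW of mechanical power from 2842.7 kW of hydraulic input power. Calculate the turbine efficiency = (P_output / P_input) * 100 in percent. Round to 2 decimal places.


Turbine efficiency = (output power / input power) * 100
eta = (2408.4 / 2842.7) * 100
eta = 84.72%

84.72


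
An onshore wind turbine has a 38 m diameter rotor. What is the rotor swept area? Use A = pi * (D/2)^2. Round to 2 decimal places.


Compute the rotor radius:
  r = D / 2 = 38 / 2 = 19.0 m
Calculate swept area:
  A = pi * r^2 = pi * 19.0^2
  A = 1134.11 m^2

1134.11


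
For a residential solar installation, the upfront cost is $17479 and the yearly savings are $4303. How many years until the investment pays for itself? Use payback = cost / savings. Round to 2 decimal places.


Simple payback period = initial cost / annual savings
Payback = 17479 / 4303
Payback = 4.06 years

4.06


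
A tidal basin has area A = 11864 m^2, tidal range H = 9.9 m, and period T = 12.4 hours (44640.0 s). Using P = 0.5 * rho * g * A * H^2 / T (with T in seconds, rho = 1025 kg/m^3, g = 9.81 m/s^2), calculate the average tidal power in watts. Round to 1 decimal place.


Convert period to seconds: T = 12.4 * 3600 = 44640.0 s
H^2 = 9.9^2 = 98.01
P = 0.5 * rho * g * A * H^2 / T
P = 0.5 * 1025 * 9.81 * 11864 * 98.01 / 44640.0
P = 130960.5 W

130960.5


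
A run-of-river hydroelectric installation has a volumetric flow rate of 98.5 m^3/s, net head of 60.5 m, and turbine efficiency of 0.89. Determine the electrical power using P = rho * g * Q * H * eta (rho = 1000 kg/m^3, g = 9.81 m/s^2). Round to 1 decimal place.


Apply the hydropower formula P = rho * g * Q * H * eta
rho * g = 1000 * 9.81 = 9810.0
P = 9810.0 * 98.5 * 60.5 * 0.89
P = 52029615.8 W

52029615.8


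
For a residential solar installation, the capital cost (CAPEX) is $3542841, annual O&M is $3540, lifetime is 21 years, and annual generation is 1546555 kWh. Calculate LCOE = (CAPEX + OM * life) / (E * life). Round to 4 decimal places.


Total cost = CAPEX + OM * lifetime = 3542841 + 3540 * 21 = 3542841 + 74340 = 3617181
Total generation = annual * lifetime = 1546555 * 21 = 32477655 kWh
LCOE = 3617181 / 32477655
LCOE = 0.1114 $/kWh

0.1114


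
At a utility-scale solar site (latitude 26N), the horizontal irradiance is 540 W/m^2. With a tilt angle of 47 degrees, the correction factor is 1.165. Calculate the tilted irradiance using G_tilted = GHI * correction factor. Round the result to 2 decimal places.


Identify the given values:
  GHI = 540 W/m^2, tilt correction factor = 1.165
Apply the formula G_tilted = GHI * factor:
  G_tilted = 540 * 1.165
  G_tilted = 629.10 W/m^2

629.10


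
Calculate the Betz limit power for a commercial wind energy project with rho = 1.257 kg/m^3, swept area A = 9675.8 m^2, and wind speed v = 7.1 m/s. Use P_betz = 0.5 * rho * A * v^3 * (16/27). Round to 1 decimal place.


The Betz coefficient Cp_max = 16/27 = 0.5926
v^3 = 7.1^3 = 357.911
P_betz = 0.5 * rho * A * v^3 * Cp_max
P_betz = 0.5 * 1.257 * 9675.8 * 357.911 * 0.5926
P_betz = 1289803.1 W

1289803.1


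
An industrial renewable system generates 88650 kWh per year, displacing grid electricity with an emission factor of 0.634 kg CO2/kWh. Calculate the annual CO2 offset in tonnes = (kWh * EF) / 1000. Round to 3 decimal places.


CO2 offset in kg = generation * emission_factor
CO2 offset = 88650 * 0.634 = 56204.1 kg
Convert to tonnes:
  CO2 offset = 56204.1 / 1000 = 56.204 tonnes

56.204


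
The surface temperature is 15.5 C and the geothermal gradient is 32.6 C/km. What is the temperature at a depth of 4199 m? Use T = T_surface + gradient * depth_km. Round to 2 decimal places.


Convert depth to km: 4199 / 1000 = 4.199 km
Temperature increase = gradient * depth_km = 32.6 * 4.199 = 136.89 C
Temperature at depth = T_surface + delta_T = 15.5 + 136.89
T = 152.39 C

152.39


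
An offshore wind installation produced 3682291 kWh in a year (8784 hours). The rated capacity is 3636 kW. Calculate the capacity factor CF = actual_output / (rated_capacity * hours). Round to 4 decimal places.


Capacity factor = actual output / maximum possible output
Maximum possible = rated * hours = 3636 * 8784 = 31938624 kWh
CF = 3682291 / 31938624
CF = 0.1153

0.1153


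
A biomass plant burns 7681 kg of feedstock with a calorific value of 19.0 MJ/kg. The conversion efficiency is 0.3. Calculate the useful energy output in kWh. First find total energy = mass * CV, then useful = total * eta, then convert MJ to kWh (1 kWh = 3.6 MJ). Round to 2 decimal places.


Total energy = mass * CV = 7681 * 19.0 = 145939.0 MJ
Useful energy = total * eta = 145939.0 * 0.3 = 43781.7 MJ
Convert to kWh: 43781.7 / 3.6
Useful energy = 12161.58 kWh

12161.58


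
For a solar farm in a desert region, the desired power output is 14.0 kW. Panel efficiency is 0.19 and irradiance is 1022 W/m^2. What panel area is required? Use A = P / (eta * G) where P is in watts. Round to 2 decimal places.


Convert target power to watts: P = 14.0 * 1000 = 14000.0 W
Compute denominator: eta * G = 0.19 * 1022 = 194.18
Required area A = P / (eta * G) = 14000.0 / 194.18
A = 72.10 m^2

72.10


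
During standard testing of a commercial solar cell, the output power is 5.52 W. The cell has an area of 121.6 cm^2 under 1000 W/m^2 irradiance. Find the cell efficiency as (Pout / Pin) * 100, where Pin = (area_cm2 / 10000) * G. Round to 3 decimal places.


First compute the input power:
  Pin = area_cm2 / 10000 * G = 121.6 / 10000 * 1000 = 12.16 W
Then compute efficiency:
  Efficiency = (Pout / Pin) * 100 = (5.52 / 12.16) * 100
  Efficiency = 45.395%

45.395


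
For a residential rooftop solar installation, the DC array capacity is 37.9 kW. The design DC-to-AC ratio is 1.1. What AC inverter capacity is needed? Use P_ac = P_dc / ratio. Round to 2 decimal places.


The inverter AC capacity is determined by the DC/AC ratio.
Given: P_dc = 37.9 kW, DC/AC ratio = 1.1
P_ac = P_dc / ratio = 37.9 / 1.1
P_ac = 34.45 kW

34.45


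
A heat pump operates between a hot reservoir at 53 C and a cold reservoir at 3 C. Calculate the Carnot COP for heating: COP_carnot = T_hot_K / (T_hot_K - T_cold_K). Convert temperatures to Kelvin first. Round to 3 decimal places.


Convert to Kelvin:
  T_hot = 53 + 273.15 = 326.15 K
  T_cold = 3 + 273.15 = 276.15 K
Apply Carnot COP formula:
  COP = T_hot_K / (T_hot_K - T_cold_K) = 326.15 / 50.0
  COP = 6.523

6.523


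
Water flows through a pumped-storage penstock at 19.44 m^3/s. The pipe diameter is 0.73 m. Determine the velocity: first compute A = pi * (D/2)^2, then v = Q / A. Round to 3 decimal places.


Compute pipe cross-sectional area:
  A = pi * (D/2)^2 = pi * (0.73/2)^2 = 0.4185 m^2
Calculate velocity:
  v = Q / A = 19.44 / 0.4185
  v = 46.447 m/s

46.447


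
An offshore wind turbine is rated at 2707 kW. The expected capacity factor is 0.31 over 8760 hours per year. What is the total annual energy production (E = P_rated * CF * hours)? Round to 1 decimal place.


Annual energy = rated_kW * capacity_factor * hours_per_year
Given: P_rated = 2707 kW, CF = 0.31, hours = 8760
E = 2707 * 0.31 * 8760
E = 7351129.2 kWh

7351129.2


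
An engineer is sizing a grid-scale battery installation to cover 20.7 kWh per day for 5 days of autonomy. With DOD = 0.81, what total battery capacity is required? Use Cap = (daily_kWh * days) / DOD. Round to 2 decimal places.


Total energy needed = daily * days = 20.7 * 5 = 103.5 kWh
Account for depth of discharge:
  Cap = total_energy / DOD = 103.5 / 0.81
  Cap = 127.78 kWh

127.78


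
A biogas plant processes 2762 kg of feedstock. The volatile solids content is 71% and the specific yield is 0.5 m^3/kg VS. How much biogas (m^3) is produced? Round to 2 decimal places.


Compute volatile solids:
  VS = mass * VS_fraction = 2762 * 0.71 = 1961.02 kg
Calculate biogas volume:
  Biogas = VS * specific_yield = 1961.02 * 0.5
  Biogas = 980.51 m^3

980.51


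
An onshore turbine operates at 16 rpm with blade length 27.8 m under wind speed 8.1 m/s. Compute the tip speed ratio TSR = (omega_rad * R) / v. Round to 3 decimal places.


Convert rotational speed to rad/s:
  omega = 16 * 2 * pi / 60 = 1.6755 rad/s
Compute tip speed:
  v_tip = omega * R = 1.6755 * 27.8 = 46.579 m/s
Tip speed ratio:
  TSR = v_tip / v_wind = 46.579 / 8.1 = 5.751

5.751


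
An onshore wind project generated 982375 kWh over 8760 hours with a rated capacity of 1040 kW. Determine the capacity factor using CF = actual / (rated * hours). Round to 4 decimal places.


Capacity factor = actual output / maximum possible output
Maximum possible = rated * hours = 1040 * 8760 = 9110400 kWh
CF = 982375 / 9110400
CF = 0.1078

0.1078


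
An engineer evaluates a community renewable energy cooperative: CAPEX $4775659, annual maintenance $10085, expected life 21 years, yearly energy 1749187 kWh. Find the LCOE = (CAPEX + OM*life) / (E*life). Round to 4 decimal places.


Total cost = CAPEX + OM * lifetime = 4775659 + 10085 * 21 = 4775659 + 211785 = 4987444
Total generation = annual * lifetime = 1749187 * 21 = 36732927 kWh
LCOE = 4987444 / 36732927
LCOE = 0.1358 $/kWh

0.1358


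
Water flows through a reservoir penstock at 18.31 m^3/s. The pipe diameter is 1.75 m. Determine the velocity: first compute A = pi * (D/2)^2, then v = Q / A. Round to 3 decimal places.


Compute pipe cross-sectional area:
  A = pi * (D/2)^2 = pi * (1.75/2)^2 = 2.4053 m^2
Calculate velocity:
  v = Q / A = 18.31 / 2.4053
  v = 7.612 m/s

7.612


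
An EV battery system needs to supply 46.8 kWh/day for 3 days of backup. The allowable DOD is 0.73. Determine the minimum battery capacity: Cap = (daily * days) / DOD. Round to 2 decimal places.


Total energy needed = daily * days = 46.8 * 3 = 140.4 kWh
Account for depth of discharge:
  Cap = total_energy / DOD = 140.4 / 0.73
  Cap = 192.33 kWh

192.33


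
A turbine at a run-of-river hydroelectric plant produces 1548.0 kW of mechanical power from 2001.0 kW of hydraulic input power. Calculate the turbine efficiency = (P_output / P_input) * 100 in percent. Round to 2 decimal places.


Turbine efficiency = (output power / input power) * 100
eta = (1548.0 / 2001.0) * 100
eta = 77.36%

77.36


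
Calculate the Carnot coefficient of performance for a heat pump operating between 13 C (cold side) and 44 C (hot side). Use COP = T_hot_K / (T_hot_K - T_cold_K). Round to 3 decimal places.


Convert to Kelvin:
  T_hot = 44 + 273.15 = 317.15 K
  T_cold = 13 + 273.15 = 286.15 K
Apply Carnot COP formula:
  COP = T_hot_K / (T_hot_K - T_cold_K) = 317.15 / 31.0
  COP = 10.231

10.231


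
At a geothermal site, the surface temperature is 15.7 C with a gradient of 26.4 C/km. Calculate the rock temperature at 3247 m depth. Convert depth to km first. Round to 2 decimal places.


Convert depth to km: 3247 / 1000 = 3.247 km
Temperature increase = gradient * depth_km = 26.4 * 3.247 = 85.72 C
Temperature at depth = T_surface + delta_T = 15.7 + 85.72
T = 101.42 C

101.42


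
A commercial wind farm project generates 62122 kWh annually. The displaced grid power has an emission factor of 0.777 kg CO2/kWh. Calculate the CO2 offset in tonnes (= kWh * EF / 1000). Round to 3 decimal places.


CO2 offset in kg = generation * emission_factor
CO2 offset = 62122 * 0.777 = 48268.79 kg
Convert to tonnes:
  CO2 offset = 48268.79 / 1000 = 48.269 tonnes

48.269


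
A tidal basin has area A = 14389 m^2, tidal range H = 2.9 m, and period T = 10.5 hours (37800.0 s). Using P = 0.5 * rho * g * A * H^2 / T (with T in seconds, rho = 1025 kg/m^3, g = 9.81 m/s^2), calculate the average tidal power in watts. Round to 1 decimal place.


Convert period to seconds: T = 10.5 * 3600 = 37800.0 s
H^2 = 2.9^2 = 8.41
P = 0.5 * rho * g * A * H^2 / T
P = 0.5 * 1025 * 9.81 * 14389 * 8.41 / 37800.0
P = 16095.2 W

16095.2


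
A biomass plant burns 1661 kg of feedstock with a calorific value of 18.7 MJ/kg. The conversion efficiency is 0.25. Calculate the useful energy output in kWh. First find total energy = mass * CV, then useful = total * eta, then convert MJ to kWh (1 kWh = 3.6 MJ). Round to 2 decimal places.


Total energy = mass * CV = 1661 * 18.7 = 31060.7 MJ
Useful energy = total * eta = 31060.7 * 0.25 = 7765.18 MJ
Convert to kWh: 7765.18 / 3.6
Useful energy = 2156.99 kWh

2156.99


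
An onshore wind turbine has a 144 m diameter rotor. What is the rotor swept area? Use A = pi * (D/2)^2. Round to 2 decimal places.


Compute the rotor radius:
  r = D / 2 = 144 / 2 = 72.0 m
Calculate swept area:
  A = pi * r^2 = pi * 72.0^2
  A = 16286.02 m^2

16286.02


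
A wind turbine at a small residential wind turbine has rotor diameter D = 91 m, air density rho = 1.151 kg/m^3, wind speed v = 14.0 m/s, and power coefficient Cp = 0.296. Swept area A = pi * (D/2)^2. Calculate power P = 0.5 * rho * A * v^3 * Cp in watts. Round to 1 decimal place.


Step 1 -- Compute swept area:
  A = pi * (D/2)^2 = pi * (91/2)^2 = 6503.88 m^2
Step 2 -- Apply wind power equation:
  P = 0.5 * rho * A * v^3 * Cp
  v^3 = 14.0^3 = 2744.0
  P = 0.5 * 1.151 * 6503.88 * 2744.0 * 0.296
  P = 3040141.6 W

3040141.6


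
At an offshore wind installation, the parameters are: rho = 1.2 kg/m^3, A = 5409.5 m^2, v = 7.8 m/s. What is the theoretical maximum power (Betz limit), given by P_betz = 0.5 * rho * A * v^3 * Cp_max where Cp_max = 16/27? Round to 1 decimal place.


The Betz coefficient Cp_max = 16/27 = 0.5926
v^3 = 7.8^3 = 474.552
P_betz = 0.5 * rho * A * v^3 * Cp_max
P_betz = 0.5 * 1.2 * 5409.5 * 474.552 * 0.5926
P_betz = 912742.8 W

912742.8


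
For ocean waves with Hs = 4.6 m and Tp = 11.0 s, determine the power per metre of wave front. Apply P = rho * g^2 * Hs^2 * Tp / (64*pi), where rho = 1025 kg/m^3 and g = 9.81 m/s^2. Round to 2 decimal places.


Apply wave power formula:
  g^2 = 9.81^2 = 96.2361
  Hs^2 = 4.6^2 = 21.16
  Numerator = rho * g^2 * Hs^2 * Tp = 1025 * 96.2361 * 21.16 * 11.0 = 22959912.5
  Denominator = 64 * pi = 201.0619
  P = 22959912.5 / 201.0619 = 114193.24 W/m

114193.24


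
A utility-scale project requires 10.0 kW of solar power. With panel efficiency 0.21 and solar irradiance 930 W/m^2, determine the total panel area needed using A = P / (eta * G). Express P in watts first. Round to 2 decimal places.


Convert target power to watts: P = 10.0 * 1000 = 10000.0 W
Compute denominator: eta * G = 0.21 * 930 = 195.3
Required area A = P / (eta * G) = 10000.0 / 195.3
A = 51.20 m^2

51.20
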